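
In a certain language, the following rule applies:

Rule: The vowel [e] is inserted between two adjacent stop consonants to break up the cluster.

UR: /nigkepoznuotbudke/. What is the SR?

nigekepoznuotebudeke

/g/ and /k/ form a stop–stop cluster, so [e] is inserted between them.
/t/ and /b/ form a stop–stop cluster, so [e] is inserted between them.
/d/ and /k/ form a stop–stop cluster, so [e] is inserted between them.
Surface form: [nigekepoznuotebudeke].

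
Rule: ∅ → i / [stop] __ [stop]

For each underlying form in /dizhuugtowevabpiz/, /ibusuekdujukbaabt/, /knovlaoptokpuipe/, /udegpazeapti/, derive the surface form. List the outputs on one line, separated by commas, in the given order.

dizhuugitowevabipiz, ibusuekidujukibaabit, knovlaopitokipuipe, udegipazeapiti

/dizhuugtowevabpiz/: /g/ and /t/ form a stop–stop cluster, so [i] is inserted between them. /b/ and /p/ form a stop–stop cluster, so [i] is inserted between them. → [dizhuugitowevabipiz].
/ibusuekdujukbaabt/: /k/ and /d/ form a stop–stop cluster, so [i] is inserted between them. /k/ and /b/ form a stop–stop cluster, so [i] is inserted between them. /b/ and /t/ form a stop–stop cluster, so [i] is inserted between them. → [ibusuekidujukibaabit].
/knovlaoptokpuipe/: /p/ and /t/ form a stop–stop cluster, so [i] is inserted between them. /k/ and /p/ form a stop–stop cluster, so [i] is inserted between them. → [knovlaopitokipuipe].
/udegpazeapti/: /g/ and /p/ form a stop–stop cluster, so [i] is inserted between them. /p/ and /t/ form a stop–stop cluster, so [i] is inserted between them. → [udegipazeapiti].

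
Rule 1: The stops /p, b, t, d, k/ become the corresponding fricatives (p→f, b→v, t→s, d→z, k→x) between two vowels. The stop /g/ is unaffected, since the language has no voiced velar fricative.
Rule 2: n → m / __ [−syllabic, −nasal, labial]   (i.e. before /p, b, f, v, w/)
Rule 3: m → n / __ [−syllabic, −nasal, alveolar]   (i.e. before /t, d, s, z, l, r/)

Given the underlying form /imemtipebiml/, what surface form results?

Rule 1 (intervocalic spirantization): /p/ is a stop between vowels /i/ and /e/, so it spirantizes to the fricative [f]. /b/ is a stop between vowels /e/ and /i/, so it spirantizes to the fricative [v]. /imemtipebiml/ → imemtifeviml.
Rule 2 (nasal place assimilation): no segment meets the environment; /imemtifeviml/ is unchanged.
Rule 3 (nasal place assimilation): /m/ precedes the alveolar consonant /t/, so it assimilates in place to [n]. /m/ precedes the alveolar consonant /l/, so it assimilates in place to [n]. /imemtifeviml/ → imentifevinl.

imentifevinl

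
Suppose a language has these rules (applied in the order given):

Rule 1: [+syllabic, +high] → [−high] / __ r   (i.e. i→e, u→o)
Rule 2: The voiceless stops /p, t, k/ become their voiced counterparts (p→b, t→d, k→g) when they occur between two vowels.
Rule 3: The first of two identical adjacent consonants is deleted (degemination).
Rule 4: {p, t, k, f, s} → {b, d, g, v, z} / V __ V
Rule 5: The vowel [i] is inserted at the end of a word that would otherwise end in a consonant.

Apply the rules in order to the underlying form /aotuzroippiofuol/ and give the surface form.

Rule 1 (pre-rhotic lowering): no segment meets the environment; /aotuzroippiofuol/ is unchanged.
Rule 2 (intervocalic voicing): /t/ is a voiceless stop between vowels /o/ and /u/, so it voices to [d]. /aotuzroippiofuol/ → aoduzroippiofuol.
Rule 3 (degemination): /pp/ is a geminate; the first /p/ deletes. /aoduzroippiofuol/ → aoduzroipiofuol.
Rule 4 (intervocalic voicing): /p/ is a voiceless obstruent between vowels /i/ and /i/, so it voices to [b]. /f/ is a voiceless obstruent between vowels /o/ and /u/, so it voices to [v]. /aoduzroipiofuol/ → aoduzroibiovuol.
Rule 5 (final i-epenthesis): the form ends in the consonant /l/, so [i] is inserted word-finally. /aoduzroibiovuol/ → aoduzroibiovuoli.

aoduzroibiovuoli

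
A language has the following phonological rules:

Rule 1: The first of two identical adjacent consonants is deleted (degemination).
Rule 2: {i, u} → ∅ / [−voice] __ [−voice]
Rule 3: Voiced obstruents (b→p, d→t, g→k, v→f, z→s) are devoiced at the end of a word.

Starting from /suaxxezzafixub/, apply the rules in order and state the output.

suaxezafxup

Rule 1 (degemination): /xx/ is a geminate; the first /x/ deletes. /zz/ is a geminate; the first /z/ deletes. /suaxxezzafixub/ → suaxezafixub.
Rule 2 (high vowel syncope): /i/ is a high vowel flanked by voiceless consonants /f/ and /x/, so it deletes. /suaxezafixub/ → suaxezafxub.
Rule 3 (final devoicing): /b/ is a voiced obstruent in word-final position, so it devoices to [p]. /suaxezafxub/ → suaxezafxup.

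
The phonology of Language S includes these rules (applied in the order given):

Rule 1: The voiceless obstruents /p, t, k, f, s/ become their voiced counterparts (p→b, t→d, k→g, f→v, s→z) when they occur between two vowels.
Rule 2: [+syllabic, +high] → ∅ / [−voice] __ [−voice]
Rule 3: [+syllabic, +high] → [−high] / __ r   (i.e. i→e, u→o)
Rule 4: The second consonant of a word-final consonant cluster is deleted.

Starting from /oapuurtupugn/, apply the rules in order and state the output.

Rule 1 (intervocalic voicing): /p/ is a voiceless obstruent between vowels /a/ and /u/, so it voices to [b]. /p/ is a voiceless obstruent between vowels /u/ and /u/, so it voices to [b]. /oapuurtupugn/ → oabuurtubugn.
Rule 2 (high vowel syncope): no segment meets the environment; /oabuurtubugn/ is unchanged.
Rule 3 (pre-rhotic lowering): /u/ is a high vowel immediately before /r/, so it lowers to [o]. /oabuurtubugn/ → oabuortubugn.
Rule 4 (final cluster simplification): /n/ is the second consonant of a word-final cluster /gn/, so it deletes. /oabuortubugn/ → oabuortubug.

oabuortubug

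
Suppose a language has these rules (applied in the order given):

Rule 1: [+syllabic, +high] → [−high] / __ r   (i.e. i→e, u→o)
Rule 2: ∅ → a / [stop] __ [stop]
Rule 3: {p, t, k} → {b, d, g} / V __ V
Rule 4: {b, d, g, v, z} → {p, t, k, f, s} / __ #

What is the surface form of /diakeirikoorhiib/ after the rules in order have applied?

diageerigoorhiip

Rule 1 (pre-rhotic lowering): /i/ is a high vowel immediately before /r/, so it lowers to [e]. /diakeirikoorhiib/ → diakeerikoorhiib.
Rule 2 (stop-cluster a-epenthesis): no segment meets the environment; /diakeerikoorhiib/ is unchanged.
Rule 3 (intervocalic voicing): /k/ is a voiceless stop between vowels /a/ and /e/, so it voices to [g]. /k/ is a voiceless stop between vowels /i/ and /o/, so it voices to [g]. /diakeerikoorhiib/ → diageerigoorhiib.
Rule 4 (final devoicing): /b/ is a voiced obstruent in word-final position, so it devoices to [p]. /diageerigoorhiib/ → diageerigoorhiip.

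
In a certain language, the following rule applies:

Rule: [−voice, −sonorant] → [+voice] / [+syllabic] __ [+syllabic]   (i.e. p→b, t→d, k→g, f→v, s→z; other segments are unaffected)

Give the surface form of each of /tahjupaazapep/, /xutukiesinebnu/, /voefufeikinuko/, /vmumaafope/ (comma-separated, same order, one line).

tahjubaazabep, xudugiezinebnu, voevuveiginugo, vmumaavobe

/tahjupaazapep/: /p/ is a voiceless obstruent between vowels /u/ and /a/, so it voices to [b]. /p/ is a voiceless obstruent between vowels /a/ and /e/, so it voices to [b]. → [tahjubaazabep].
/xutukiesinebnu/: /t/ is a voiceless obstruent between vowels /u/ and /u/, so it voices to [d]. /k/ is a voiceless obstruent between vowels /u/ and /i/, so it voices to [g]. /s/ is a voiceless obstruent between vowels /e/ and /i/, so it voices to [z]. → [xudugiezinebnu].
/voefufeikinuko/: /f/ is a voiceless obstruent between vowels /e/ and /u/, so it voices to [v]. /f/ is a voiceless obstruent between vowels /u/ and /e/, so it voices to [v]. /k/ is a voiceless obstruent between vowels /i/ and /i/, so it voices to [g]. /k/ is a voiceless obstruent between vowels /u/ and /o/, so it voices to [g]. → [voevuveiginugo].
/vmumaafope/: /f/ is a voiceless obstruent between vowels /a/ and /o/, so it voices to [v]. /p/ is a voiceless obstruent between vowels /o/ and /e/, so it voices to [b]. → [vmumaavobe].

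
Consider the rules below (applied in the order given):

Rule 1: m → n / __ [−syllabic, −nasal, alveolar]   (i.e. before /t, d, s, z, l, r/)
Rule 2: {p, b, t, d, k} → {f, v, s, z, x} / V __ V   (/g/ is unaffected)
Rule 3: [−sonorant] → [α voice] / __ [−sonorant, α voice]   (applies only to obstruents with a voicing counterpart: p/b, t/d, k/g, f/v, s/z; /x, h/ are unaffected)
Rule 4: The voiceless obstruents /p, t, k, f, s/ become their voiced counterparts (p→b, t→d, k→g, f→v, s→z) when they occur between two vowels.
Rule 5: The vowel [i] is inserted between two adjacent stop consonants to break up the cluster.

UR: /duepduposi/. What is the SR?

Rule 1 (nasal place assimilation): no segment meets the environment; /duepduposi/ is unchanged.
Rule 2 (intervocalic spirantization): /p/ is a stop between vowels /u/ and /o/, so it spirantizes to the fricative [f]. /duepduposi/ → duepdufosi.
Rule 3 (regressive voicing assimilation): /p/ precedes the voiced obstruent /d/, so it voices to [b] by assimilation. /duepdufosi/ → duebdufosi.
Rule 4 (intervocalic voicing): /f/ is a voiceless obstruent between vowels /u/ and /o/, so it voices to [v]. /s/ is a voiceless obstruent between vowels /o/ and /i/, so it voices to [z]. /duebdufosi/ → duebduvozi.
Rule 5 (stop-cluster i-epenthesis): /b/ and /d/ form a stop–stop cluster, so [i] is inserted between them. /duebduvozi/ → duebiduvozi.

duebiduvozi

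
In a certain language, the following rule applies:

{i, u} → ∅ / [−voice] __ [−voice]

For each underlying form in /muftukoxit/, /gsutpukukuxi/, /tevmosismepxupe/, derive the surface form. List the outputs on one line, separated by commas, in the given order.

/muftukoxit/: /u/ is a high vowel flanked by voiceless consonants /t/ and /k/, so it deletes. /i/ is a high vowel flanked by voiceless consonants /x/ and /t/, so it deletes. → [muftkoxt].
/gsutpukukuxi/: /u/ is a high vowel flanked by voiceless consonants /s/ and /t/, so it deletes. /u/ is a high vowel flanked by voiceless consonants /p/ and /k/, so it deletes. /u/ is a high vowel flanked by voiceless consonants /k/ and /k/, so it deletes. /u/ is a high vowel flanked by voiceless consonants /k/ and /x/, so it deletes. → [gstpkkxi].
/tevmosismepxupe/: /i/ is a high vowel flanked by voiceless consonants /s/ and /s/, so it deletes. /u/ is a high vowel flanked by voiceless consonants /x/ and /p/, so it deletes. → [tevmossmepxpe].

muftkoxt, gstpkkxi, tevmossmepxpe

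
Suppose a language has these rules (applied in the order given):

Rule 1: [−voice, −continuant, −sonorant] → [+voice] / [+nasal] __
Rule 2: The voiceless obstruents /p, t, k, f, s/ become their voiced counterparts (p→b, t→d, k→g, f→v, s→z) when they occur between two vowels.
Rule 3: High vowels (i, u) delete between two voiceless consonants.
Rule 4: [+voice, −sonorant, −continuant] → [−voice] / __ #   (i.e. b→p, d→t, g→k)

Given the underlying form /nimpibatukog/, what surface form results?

nimbibadugok

Rule 1 (post-nasal voicing): /p/ is a voiceless stop immediately after the nasal /m/, so it voices to [b]. /nimpibatukog/ → nimbibatukog.
Rule 2 (intervocalic voicing): /t/ is a voiceless obstruent between vowels /a/ and /u/, so it voices to [d]. /k/ is a voiceless obstruent between vowels /u/ and /o/, so it voices to [g]. /nimbibatukog/ → nimbibadugog.
Rule 3 (high vowel syncope): no segment meets the environment; /nimbibadugog/ is unchanged.
Rule 4 (final devoicing): /g/ is a voiced stop in word-final position, so it devoices to [k]. /nimbibadugog/ → nimbibadugok.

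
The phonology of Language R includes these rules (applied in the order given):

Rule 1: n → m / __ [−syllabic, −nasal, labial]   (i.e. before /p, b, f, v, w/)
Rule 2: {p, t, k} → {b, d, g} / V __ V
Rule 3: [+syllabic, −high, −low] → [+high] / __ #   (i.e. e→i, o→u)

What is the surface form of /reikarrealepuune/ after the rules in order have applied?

reigarrealebuuni

Rule 1 (nasal place assimilation): no segment meets the environment; /reikarrealepuune/ is unchanged.
Rule 2 (intervocalic voicing): /k/ is a voiceless stop between vowels /i/ and /a/, so it voices to [g]. /p/ is a voiceless stop between vowels /e/ and /u/, so it voices to [b]. /reikarrealepuune/ → reigarrealebuune.
Rule 3 (final vowel raising): /e/ is a mid vowel in word-final position, so it raises to [i]. /reigarrealebuune/ → reigarrealebuuni.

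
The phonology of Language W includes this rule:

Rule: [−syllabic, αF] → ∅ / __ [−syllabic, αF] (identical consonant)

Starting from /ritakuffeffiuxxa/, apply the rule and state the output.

ritakufefiuxa

/ff/ is a geminate; the first /f/ deletes.
/ff/ is a geminate; the first /f/ deletes.
/xx/ is a geminate; the first /x/ deletes.
The other instances of /r/, /t/, /k/, /f/, /x/ do not occur in the required environment and remain unchanged.
Surface form: [ritakufefiuxa].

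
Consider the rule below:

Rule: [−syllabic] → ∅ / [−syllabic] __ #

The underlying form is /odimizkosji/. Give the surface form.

odimizkosji

No segment of /odimizkosji/ meets the structural description of the rule, so the form surfaces unchanged.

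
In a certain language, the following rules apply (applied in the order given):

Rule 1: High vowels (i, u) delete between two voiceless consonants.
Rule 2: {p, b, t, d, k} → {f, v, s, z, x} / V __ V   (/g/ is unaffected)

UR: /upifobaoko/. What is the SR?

upfovaoxo

Rule 1 (high vowel syncope): /i/ is a high vowel flanked by voiceless consonants /p/ and /f/, so it deletes. /upifobaoko/ → upfobaoko.
Rule 2 (intervocalic spirantization): /b/ is a stop between vowels /o/ and /a/, so it spirantizes to the fricative [v]. /k/ is a stop between vowels /o/ and /o/, so it spirantizes to the fricative [x]. /upfobaoko/ → upfovaoxo.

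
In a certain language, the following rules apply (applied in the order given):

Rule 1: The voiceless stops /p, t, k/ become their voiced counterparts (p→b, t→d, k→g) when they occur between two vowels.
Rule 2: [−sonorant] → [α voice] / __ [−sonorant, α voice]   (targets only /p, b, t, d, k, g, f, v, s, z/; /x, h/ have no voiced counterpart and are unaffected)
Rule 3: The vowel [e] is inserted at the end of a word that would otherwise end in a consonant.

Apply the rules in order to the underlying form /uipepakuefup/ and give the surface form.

Rule 1 (intervocalic voicing): /p/ is a voiceless stop between vowels /i/ and /e/, so it voices to [b]. /p/ is a voiceless stop between vowels /e/ and /a/, so it voices to [b]. /k/ is a voiceless stop between vowels /a/ and /u/, so it voices to [g]. /uipepakuefup/ → uibebaguefup.
Rule 2 (regressive voicing assimilation): no segment meets the environment; /uibebaguefup/ is unchanged.
Rule 3 (final e-epenthesis): the form ends in the consonant /p/, so [e] is inserted word-finally. /uibebaguefup/ → uibebaguefupe.

uibebaguefupe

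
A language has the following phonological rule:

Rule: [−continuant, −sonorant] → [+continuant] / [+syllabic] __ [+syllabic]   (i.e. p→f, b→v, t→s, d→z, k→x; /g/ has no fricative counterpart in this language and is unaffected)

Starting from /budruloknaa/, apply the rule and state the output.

budruloknaa

No segment of /budruloknaa/ meets the structural description of the rule, so the form surfaces unchanged.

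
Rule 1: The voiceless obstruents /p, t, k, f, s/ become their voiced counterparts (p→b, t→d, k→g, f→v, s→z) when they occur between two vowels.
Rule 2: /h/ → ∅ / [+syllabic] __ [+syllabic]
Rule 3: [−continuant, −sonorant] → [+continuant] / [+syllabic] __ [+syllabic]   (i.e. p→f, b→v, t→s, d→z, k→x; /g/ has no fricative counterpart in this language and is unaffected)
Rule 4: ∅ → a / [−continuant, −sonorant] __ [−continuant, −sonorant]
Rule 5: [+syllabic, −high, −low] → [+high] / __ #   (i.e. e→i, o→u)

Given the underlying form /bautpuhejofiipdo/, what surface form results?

bautapuejoviipadu

Rule 1 (intervocalic voicing): /f/ is a voiceless obstruent between vowels /o/ and /i/, so it voices to [v]. /bautpuhejofiipdo/ → bautpuhejoviipdo.
Rule 2 (intervocalic h-deletion): /h/ occurs between vowels /u/ and /e/, so it deletes. /bautpuhejoviipdo/ → bautpuejoviipdo.
Rule 3 (intervocalic spirantization): no segment meets the environment; /bautpuejoviipdo/ is unchanged.
Rule 4 (stop-cluster a-epenthesis): /t/ and /p/ form a stop–stop cluster, so [a] is inserted between them. /p/ and /d/ form a stop–stop cluster, so [a] is inserted between them. /bautpuejoviipdo/ → bautapuejoviipado.
Rule 5 (final vowel raising): /o/ is a mid vowel in word-final position, so it raises to [u]. /bautapuejoviipado/ → bautapuejoviipadu.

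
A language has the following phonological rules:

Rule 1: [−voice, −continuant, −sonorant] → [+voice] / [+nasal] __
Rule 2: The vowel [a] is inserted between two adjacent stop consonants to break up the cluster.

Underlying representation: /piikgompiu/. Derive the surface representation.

piikagombiu

Rule 1 (post-nasal voicing): /p/ is a voiceless stop immediately after the nasal /m/, so it voices to [b]. /piikgompiu/ → piikgombiu.
Rule 2 (stop-cluster a-epenthesis): /k/ and /g/ form a stop–stop cluster, so [a] is inserted between them. /piikgombiu/ → piikagombiu.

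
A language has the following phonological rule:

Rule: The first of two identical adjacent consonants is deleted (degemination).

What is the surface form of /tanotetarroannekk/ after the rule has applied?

/rr/ is a geminate; the first /r/ deletes.
/nn/ is a geminate; the first /n/ deletes.
/kk/ is a geminate; the first /k/ deletes.
The other instances of /t/, /n/, /r/, /k/ do not occur in the required environment and remain unchanged.
Surface form: [tanotetaroanek].

tanotetaroanek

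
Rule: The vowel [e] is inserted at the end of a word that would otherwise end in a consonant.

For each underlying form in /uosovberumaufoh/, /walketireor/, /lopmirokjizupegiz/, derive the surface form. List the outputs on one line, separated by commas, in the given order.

uosovberumaufohe, walketireore, lopmirokjizupegize

/uosovberumaufoh/: the form ends in the consonant /h/, so [e] is inserted word-finally. → [uosovberumaufohe].
/walketireor/: the form ends in the consonant /r/, so [e] is inserted word-finally. → [walketireore].
/lopmirokjizupegiz/: the form ends in the consonant /z/, so [e] is inserted word-finally. → [lopmirokjizupegize].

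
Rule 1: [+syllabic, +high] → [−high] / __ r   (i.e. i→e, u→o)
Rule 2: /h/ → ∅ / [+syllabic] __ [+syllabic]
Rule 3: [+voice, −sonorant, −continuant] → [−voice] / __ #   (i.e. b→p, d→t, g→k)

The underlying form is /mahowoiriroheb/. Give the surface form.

maowoereroep

Rule 1 (pre-rhotic lowering): /i/ is a high vowel immediately before /r/, so it lowers to [e]. /i/ is a high vowel immediately before /r/, so it lowers to [e]. /mahowoiriroheb/ → mahowoereroheb.
Rule 2 (intervocalic h-deletion): /h/ occurs between vowels /a/ and /o/, so it deletes. /h/ occurs between vowels /o/ and /e/, so it deletes. /mahowoereroheb/ → maowoereroeb.
Rule 3 (final devoicing): /b/ is a voiced stop in word-final position, so it devoices to [p]. /maowoereroeb/ → maowoereroep.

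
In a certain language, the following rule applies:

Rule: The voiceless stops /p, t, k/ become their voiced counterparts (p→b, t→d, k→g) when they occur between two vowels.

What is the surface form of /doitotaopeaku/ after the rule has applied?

doidodaobeagu

/t/ is a voiceless stop between vowels /i/ and /o/, so it voices to [d].
/t/ is a voiceless stop between vowels /o/ and /a/, so it voices to [d].
/p/ is a voiceless stop between vowels /o/ and /e/, so it voices to [b].
/k/ is a voiceless stop between vowels /a/ and /u/, so it voices to [g].
Surface form: [doidodaobeagu].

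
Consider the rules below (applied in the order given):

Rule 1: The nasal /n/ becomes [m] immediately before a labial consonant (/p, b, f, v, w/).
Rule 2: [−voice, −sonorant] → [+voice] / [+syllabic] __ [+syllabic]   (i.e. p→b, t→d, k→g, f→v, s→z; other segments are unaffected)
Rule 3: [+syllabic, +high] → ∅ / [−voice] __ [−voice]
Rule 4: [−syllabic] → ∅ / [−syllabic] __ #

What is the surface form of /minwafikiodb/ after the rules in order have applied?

mimwavigiod

Rule 1 (nasal place assimilation): /n/ precedes the labial consonant /w/, so it assimilates in place to [m]. /minwafikiodb/ → mimwafikiodb.
Rule 2 (intervocalic voicing): /f/ is a voiceless obstruent between vowels /a/ and /i/, so it voices to [v]. /k/ is a voiceless obstruent between vowels /i/ and /i/, so it voices to [g]. /mimwafikiodb/ → mimwavigiodb.
Rule 3 (high vowel syncope): no segment meets the environment; /mimwavigiodb/ is unchanged.
Rule 4 (final cluster simplification): /b/ is the second consonant of a word-final cluster /db/, so it deletes. /mimwavigiodb/ → mimwavigiod.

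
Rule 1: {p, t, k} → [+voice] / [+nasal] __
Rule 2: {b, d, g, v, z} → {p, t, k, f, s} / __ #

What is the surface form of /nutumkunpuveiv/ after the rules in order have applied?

Rule 1 (post-nasal voicing): /k/ is a voiceless stop immediately after the nasal /m/, so it voices to [g]. /p/ is a voiceless stop immediately after the nasal /n/, so it voices to [b]. /nutumkunpuveiv/ → nutumgunbuveiv.
Rule 2 (final devoicing): /v/ is a voiced obstruent in word-final position, so it devoices to [f]. /nutumgunbuveiv/ → nutumgunbuveif.

nutumgunbuveif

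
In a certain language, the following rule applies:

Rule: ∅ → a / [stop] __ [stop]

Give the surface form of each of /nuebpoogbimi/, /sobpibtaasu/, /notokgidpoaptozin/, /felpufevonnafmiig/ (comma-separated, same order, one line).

nuebapoogabimi, sobapibataasu, notokagidapoapatozin, felpufevonnafmiig

/nuebpoogbimi/: /b/ and /p/ form a stop–stop cluster, so [a] is inserted between them. /g/ and /b/ form a stop–stop cluster, so [a] is inserted between them. → [nuebapoogabimi].
/sobpibtaasu/: /b/ and /p/ form a stop–stop cluster, so [a] is inserted between them. /b/ and /t/ form a stop–stop cluster, so [a] is inserted between them. → [sobapibataasu].
/notokgidpoaptozin/: /k/ and /g/ form a stop–stop cluster, so [a] is inserted between them. /d/ and /p/ form a stop–stop cluster, so [a] is inserted between them. /p/ and /t/ form a stop–stop cluster, so [a] is inserted between them. → [notokagidapoapatozin].
/felpufevonnafmiig/: the rule's environment is not met; surfaces unchanged as [felpufevonnafmiig].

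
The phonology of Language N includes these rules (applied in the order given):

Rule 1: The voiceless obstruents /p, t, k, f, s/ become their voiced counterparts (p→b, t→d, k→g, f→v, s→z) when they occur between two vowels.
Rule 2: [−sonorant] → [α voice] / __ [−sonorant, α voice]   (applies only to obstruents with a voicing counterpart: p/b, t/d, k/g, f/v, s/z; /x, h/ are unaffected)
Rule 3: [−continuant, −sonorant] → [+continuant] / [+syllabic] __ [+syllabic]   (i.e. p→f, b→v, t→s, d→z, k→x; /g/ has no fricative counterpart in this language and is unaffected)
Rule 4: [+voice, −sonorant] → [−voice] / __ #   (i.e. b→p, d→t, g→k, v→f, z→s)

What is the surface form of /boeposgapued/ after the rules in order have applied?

boevozgavuet

Rule 1 (intervocalic voicing): /p/ is a voiceless obstruent between vowels /e/ and /o/, so it voices to [b]. /p/ is a voiceless obstruent between vowels /a/ and /u/, so it voices to [b]. /boeposgapued/ → boebosgabued.
Rule 2 (regressive voicing assimilation): /s/ precedes the voiced obstruent /g/, so it voices to [z] by assimilation. /boebosgabued/ → boebozgabued.
Rule 3 (intervocalic spirantization): /b/ is a stop between vowels /e/ and /o/, so it spirantizes to the fricative [v]. /b/ is a stop between vowels /a/ and /u/, so it spirantizes to the fricative [v]. /boebozgabued/ → boevozgavued.
Rule 4 (final devoicing): /d/ is a voiced obstruent in word-final position, so it devoices to [t]. /boevozgavued/ → boevozgavuet.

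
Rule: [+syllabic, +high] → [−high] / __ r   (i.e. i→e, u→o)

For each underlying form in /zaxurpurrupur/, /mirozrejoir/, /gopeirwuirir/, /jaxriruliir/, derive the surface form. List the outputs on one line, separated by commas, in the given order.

zaxorporrupor, merozrejoer, gopeerwuerer, jaxrerulier

/zaxurpurrupur/: /u/ is a high vowel immediately before /r/, so it lowers to [o]. /u/ is a high vowel immediately before /r/, so it lowers to [o]. /u/ is a high vowel immediately before /r/, so it lowers to [o]. → [zaxorporrupor].
/mirozrejoir/: /i/ is a high vowel immediately before /r/, so it lowers to [e]. /i/ is a high vowel immediately before /r/, so it lowers to [e]. → [merozrejoer].
/gopeirwuirir/: /i/ is a high vowel immediately before /r/, so it lowers to [e]. /i/ is a high vowel immediately before /r/, so it lowers to [e]. /i/ is a high vowel immediately before /r/, so it lowers to [e]. → [gopeerwuerer].
/jaxriruliir/: /i/ is a high vowel immediately before /r/, so it lowers to [e]. /i/ is a high vowel immediately before /r/, so it lowers to [e]. → [jaxrerulier].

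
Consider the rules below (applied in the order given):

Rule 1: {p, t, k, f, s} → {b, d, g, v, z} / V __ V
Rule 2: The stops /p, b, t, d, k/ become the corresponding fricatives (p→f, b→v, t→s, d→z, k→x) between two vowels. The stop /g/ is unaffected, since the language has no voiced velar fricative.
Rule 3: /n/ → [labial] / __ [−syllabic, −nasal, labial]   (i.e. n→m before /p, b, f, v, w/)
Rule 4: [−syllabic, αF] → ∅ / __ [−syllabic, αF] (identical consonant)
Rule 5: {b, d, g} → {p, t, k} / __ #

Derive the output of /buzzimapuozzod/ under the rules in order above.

Rule 1 (intervocalic voicing): /p/ is a voiceless obstruent between vowels /a/ and /u/, so it voices to [b]. /buzzimapuozzod/ → buzzimabuozzod.
Rule 2 (intervocalic spirantization): /b/ is a stop between vowels /a/ and /u/, so it spirantizes to the fricative [v]. /buzzimabuozzod/ → buzzimavuozzod.
Rule 3 (nasal place assimilation): no segment meets the environment; /buzzimavuozzod/ is unchanged.
Rule 4 (degemination): /zz/ is a geminate; the first /z/ deletes. /zz/ is a geminate; the first /z/ deletes. /buzzimavuozzod/ → buzimavuozod.
Rule 5 (final devoicing): /d/ is a voiced stop in word-final position, so it devoices to [t]. /buzimavuozod/ → buzimavuozot.

buzimavuozot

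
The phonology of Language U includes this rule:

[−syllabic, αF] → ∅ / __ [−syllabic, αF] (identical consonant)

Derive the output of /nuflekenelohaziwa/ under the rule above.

nuflekenelohaziwa

No segment of /nuflekenelohaziwa/ meets the structural description of the rule, so the form surfaces unchanged.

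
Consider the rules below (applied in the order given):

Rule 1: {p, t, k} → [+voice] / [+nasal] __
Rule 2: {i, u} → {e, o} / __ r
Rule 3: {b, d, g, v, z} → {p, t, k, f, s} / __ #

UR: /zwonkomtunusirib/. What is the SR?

Rule 1 (post-nasal voicing): /k/ is a voiceless stop immediately after the nasal /n/, so it voices to [g]. /t/ is a voiceless stop immediately after the nasal /m/, so it voices to [d]. /zwonkomtunusirib/ → zwongomdunusirib.
Rule 2 (pre-rhotic lowering): /i/ is a high vowel immediately before /r/, so it lowers to [e]. /zwongomdunusirib/ → zwongomdunuserib.
Rule 3 (final devoicing): /b/ is a voiced obstruent in word-final position, so it devoices to [p]. /zwongomdunuserib/ → zwongomdunuserip.

zwongomdunuserip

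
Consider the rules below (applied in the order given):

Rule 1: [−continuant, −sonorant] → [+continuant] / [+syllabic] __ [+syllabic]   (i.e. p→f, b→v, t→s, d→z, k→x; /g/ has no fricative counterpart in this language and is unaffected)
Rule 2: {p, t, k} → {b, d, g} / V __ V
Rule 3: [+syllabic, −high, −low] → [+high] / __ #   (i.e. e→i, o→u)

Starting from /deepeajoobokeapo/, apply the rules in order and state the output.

deefeajoovoxeafu

Rule 1 (intervocalic spirantization): /p/ is a stop between vowels /e/ and /e/, so it spirantizes to the fricative [f]. /b/ is a stop between vowels /o/ and /o/, so it spirantizes to the fricative [v]. /k/ is a stop between vowels /o/ and /e/, so it spirantizes to the fricative [x]. /p/ is a stop between vowels /a/ and /o/, so it spirantizes to the fricative [f]. /deepeajoobokeapo/ → deefeajoovoxeafo.
Rule 2 (intervocalic voicing): no segment meets the environment; /deefeajoovoxeafo/ is unchanged.
Rule 3 (final vowel raising): /o/ is a mid vowel in word-final position, so it raises to [u]. /deefeajoovoxeafo/ → deefeajoovoxeafu.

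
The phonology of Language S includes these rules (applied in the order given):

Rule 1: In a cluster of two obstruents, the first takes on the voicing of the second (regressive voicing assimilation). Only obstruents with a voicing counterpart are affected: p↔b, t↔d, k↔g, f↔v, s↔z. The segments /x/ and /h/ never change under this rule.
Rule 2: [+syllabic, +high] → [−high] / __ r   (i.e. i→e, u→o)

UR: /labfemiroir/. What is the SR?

Rule 1 (regressive voicing assimilation): /b/ precedes the voiceless obstruent /f/, so it devoices to [p] by assimilation. /labfemiroir/ → lapfemiroir.
Rule 2 (pre-rhotic lowering): /i/ is a high vowel immediately before /r/, so it lowers to [e]. /i/ is a high vowel immediately before /r/, so it lowers to [e]. /lapfemiroir/ → lapfemeroer.

lapfemeroer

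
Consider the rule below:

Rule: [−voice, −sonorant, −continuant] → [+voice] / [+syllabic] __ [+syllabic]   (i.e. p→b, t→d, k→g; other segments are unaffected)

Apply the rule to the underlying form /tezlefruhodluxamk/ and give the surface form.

No segment of /tezlefruhodluxamk/ meets the structural description of the rule, so the form surfaces unchanged.

tezlefruhodluxamk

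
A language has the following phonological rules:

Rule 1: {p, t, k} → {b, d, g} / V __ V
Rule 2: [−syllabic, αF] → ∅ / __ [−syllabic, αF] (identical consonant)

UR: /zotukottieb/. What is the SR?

Rule 1 (intervocalic voicing): /t/ is a voiceless stop between vowels /o/ and /u/, so it voices to [d]. /k/ is a voiceless stop between vowels /u/ and /o/, so it voices to [g]. /zotukottieb/ → zodugottieb.
Rule 2 (degemination): /tt/ is a geminate; the first /t/ deletes. /zodugottieb/ → zodugotieb.

zodugotieb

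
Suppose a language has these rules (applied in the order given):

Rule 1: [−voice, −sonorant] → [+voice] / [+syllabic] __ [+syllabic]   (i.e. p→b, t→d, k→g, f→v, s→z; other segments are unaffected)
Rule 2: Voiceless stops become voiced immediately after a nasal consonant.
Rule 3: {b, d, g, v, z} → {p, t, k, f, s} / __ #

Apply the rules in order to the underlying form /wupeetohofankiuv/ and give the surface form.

wubeedohovangiuf

Rule 1 (intervocalic voicing): /p/ is a voiceless obstruent between vowels /u/ and /e/, so it voices to [b]. /t/ is a voiceless obstruent between vowels /e/ and /o/, so it voices to [d]. /f/ is a voiceless obstruent between vowels /o/ and /a/, so it voices to [v]. /wupeetohofankiuv/ → wubeedohovankiuv.
Rule 2 (post-nasal voicing): /k/ is a voiceless stop immediately after the nasal /n/, so it voices to [g]. /wubeedohovankiuv/ → wubeedohovangiuv.
Rule 3 (final devoicing): /v/ is a voiced obstruent in word-final position, so it devoices to [f]. /wubeedohovangiuv/ → wubeedohovangiuf.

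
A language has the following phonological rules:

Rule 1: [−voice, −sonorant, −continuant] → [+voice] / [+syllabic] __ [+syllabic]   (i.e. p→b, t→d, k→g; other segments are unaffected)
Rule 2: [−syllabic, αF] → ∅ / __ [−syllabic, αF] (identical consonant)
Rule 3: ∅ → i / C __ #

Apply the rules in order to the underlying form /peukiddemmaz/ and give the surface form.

Rule 1 (intervocalic voicing): /k/ is a voiceless stop between vowels /u/ and /i/, so it voices to [g]. /peukiddemmaz/ → peugiddemmaz.
Rule 2 (degemination): /dd/ is a geminate; the first /d/ deletes. /mm/ is a geminate; the first /m/ deletes. /peugiddemmaz/ → peugidemaz.
Rule 3 (final i-epenthesis): the form ends in the consonant /z/, so [i] is inserted word-finally. /peugidemaz/ → peugidemazi.

peugidemazi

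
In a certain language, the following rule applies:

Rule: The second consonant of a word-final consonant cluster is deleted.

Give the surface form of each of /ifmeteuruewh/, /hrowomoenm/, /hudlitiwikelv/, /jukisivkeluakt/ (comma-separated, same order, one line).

ifmeteuruew, hrowomoen, hudlitiwikel, jukisivkeluak

/ifmeteuruewh/: /h/ is the second consonant of a word-final cluster /wh/, so it deletes. → [ifmeteuruew].
/hrowomoenm/: /m/ is the second consonant of a word-final cluster /nm/, so it deletes. → [hrowomoen].
/hudlitiwikelv/: /v/ is the second consonant of a word-final cluster /lv/, so it deletes. → [hudlitiwikel].
/jukisivkeluakt/: /t/ is the second consonant of a word-final cluster /kt/, so it deletes. → [jukisivkeluak].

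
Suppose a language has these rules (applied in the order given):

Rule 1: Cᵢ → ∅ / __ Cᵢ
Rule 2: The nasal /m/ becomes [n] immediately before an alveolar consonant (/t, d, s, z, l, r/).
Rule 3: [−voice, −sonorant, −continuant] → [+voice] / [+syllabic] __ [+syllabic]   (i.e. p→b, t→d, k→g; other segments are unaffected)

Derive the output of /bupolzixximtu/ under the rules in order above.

Rule 1 (degemination): /xx/ is a geminate; the first /x/ deletes. /bupolzixximtu/ → bupolziximtu.
Rule 2 (nasal place assimilation): /m/ precedes the alveolar consonant /t/, so it assimilates in place to [n]. /bupolziximtu/ → bupolzixintu.
Rule 3 (intervocalic voicing): /p/ is a voiceless stop between vowels /u/ and /o/, so it voices to [b]. /bupolzixintu/ → bubolzixintu.

bubolzixintu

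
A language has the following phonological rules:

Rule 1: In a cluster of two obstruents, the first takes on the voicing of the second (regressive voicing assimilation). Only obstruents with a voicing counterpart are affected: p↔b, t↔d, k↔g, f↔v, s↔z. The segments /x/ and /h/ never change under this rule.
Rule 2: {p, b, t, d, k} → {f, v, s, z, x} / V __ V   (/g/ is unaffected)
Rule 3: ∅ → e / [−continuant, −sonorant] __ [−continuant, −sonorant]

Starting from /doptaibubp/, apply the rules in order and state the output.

Rule 1 (regressive voicing assimilation): /b/ precedes the voiceless obstruent /p/, so it devoices to [p] by assimilation. /doptaibubp/ → doptaibupp.
Rule 2 (intervocalic spirantization): /b/ is a stop between vowels /i/ and /u/, so it spirantizes to the fricative [v]. /doptaibupp/ → doptaivupp.
Rule 3 (stop-cluster e-epenthesis): /p/ and /t/ form a stop–stop cluster, so [e] is inserted between them. /p/ and /p/ form a stop–stop cluster, so [e] is inserted between them. /doptaivupp/ → dopetaivupep.

dopetaivupep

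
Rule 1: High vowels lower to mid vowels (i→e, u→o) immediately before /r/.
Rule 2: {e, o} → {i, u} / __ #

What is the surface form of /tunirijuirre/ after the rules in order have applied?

Rule 1 (pre-rhotic lowering): /i/ is a high vowel immediately before /r/, so it lowers to [e]. /i/ is a high vowel immediately before /r/, so it lowers to [e]. /tunirijuirre/ → tunerijuerre.
Rule 2 (final vowel raising): /e/ is a mid vowel in word-final position, so it raises to [i]. /tunerijuerre/ → tunerijuerri.

tunerijuerri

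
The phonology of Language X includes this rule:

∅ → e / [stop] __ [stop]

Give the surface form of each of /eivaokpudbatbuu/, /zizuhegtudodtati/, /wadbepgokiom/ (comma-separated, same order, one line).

/eivaokpudbatbuu/: /k/ and /p/ form a stop–stop cluster, so [e] is inserted between them. /d/ and /b/ form a stop–stop cluster, so [e] is inserted between them. /t/ and /b/ form a stop–stop cluster, so [e] is inserted between them. → [eivaokepudebatebuu].
/zizuhegtudodtati/: /g/ and /t/ form a stop–stop cluster, so [e] is inserted between them. /d/ and /t/ form a stop–stop cluster, so [e] is inserted between them. → [zizuhegetudodetati].
/wadbepgokiom/: /d/ and /b/ form a stop–stop cluster, so [e] is inserted between them. /p/ and /g/ form a stop–stop cluster, so [e] is inserted between them. → [wadebepegokiom].

eivaokepudebatebuu, zizuhegetudodetati, wadebepegokiom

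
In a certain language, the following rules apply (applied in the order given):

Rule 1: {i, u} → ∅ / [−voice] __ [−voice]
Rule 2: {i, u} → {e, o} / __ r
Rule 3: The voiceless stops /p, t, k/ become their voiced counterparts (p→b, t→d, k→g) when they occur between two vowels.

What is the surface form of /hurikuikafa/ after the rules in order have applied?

horiguigafa

Rule 1 (high vowel syncope): no segment meets the environment; /hurikuikafa/ is unchanged.
Rule 2 (pre-rhotic lowering): /u/ is a high vowel immediately before /r/, so it lowers to [o]. /hurikuikafa/ → horikuikafa.
Rule 3 (intervocalic voicing): /k/ is a voiceless stop between vowels /i/ and /u/, so it voices to [g]. /k/ is a voiceless stop between vowels /i/ and /a/, so it voices to [g]. /horikuikafa/ → horiguigafa.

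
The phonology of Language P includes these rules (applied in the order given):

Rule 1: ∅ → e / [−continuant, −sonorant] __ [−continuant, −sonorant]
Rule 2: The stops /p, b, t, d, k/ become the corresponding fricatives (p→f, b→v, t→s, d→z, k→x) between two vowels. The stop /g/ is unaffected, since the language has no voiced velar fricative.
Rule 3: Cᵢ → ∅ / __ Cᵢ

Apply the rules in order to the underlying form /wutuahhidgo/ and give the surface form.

Rule 1 (stop-cluster e-epenthesis): /d/ and /g/ form a stop–stop cluster, so [e] is inserted between them. /wutuahhidgo/ → wutuahhidego.
Rule 2 (intervocalic spirantization): /t/ is a stop between vowels /u/ and /u/, so it spirantizes to the fricative [s]. /d/ is a stop between vowels /i/ and /e/, so it spirantizes to the fricative [z]. /wutuahhidego/ → wusuahhizego.
Rule 3 (degemination): /hh/ is a geminate; the first /h/ deletes. /wusuahhizego/ → wusuahizego.

wusuahizego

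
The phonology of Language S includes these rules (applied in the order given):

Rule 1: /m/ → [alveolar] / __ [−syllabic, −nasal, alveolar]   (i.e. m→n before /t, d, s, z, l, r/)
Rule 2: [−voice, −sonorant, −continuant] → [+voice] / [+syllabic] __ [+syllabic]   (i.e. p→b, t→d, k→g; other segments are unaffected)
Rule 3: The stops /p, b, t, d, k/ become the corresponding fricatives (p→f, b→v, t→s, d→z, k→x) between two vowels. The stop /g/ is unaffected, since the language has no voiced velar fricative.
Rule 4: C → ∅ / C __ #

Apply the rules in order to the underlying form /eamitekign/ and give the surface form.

eamizegig

Rule 1 (nasal place assimilation): no segment meets the environment; /eamitekign/ is unchanged.
Rule 2 (intervocalic voicing): /t/ is a voiceless stop between vowels /i/ and /e/, so it voices to [d]. /k/ is a voiceless stop between vowels /e/ and /i/, so it voices to [g]. /eamitekign/ → eamidegign.
Rule 3 (intervocalic spirantization): /d/ is a stop between vowels /i/ and /e/, so it spirantizes to the fricative [z]. /eamidegign/ → eamizegign.
Rule 4 (final cluster simplification): /n/ is the second consonant of a word-final cluster /gn/, so it deletes. /eamizegign/ → eamizegig.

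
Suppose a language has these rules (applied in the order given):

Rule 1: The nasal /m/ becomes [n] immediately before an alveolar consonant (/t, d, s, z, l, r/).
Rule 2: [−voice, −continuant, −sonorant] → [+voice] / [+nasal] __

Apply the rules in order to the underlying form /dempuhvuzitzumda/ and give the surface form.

Rule 1 (nasal place assimilation): /m/ precedes the alveolar consonant /d/, so it assimilates in place to [n]. /dempuhvuzitzumda/ → dempuhvuzitzunda.
Rule 2 (post-nasal voicing): /p/ is a voiceless stop immediately after the nasal /m/, so it voices to [b]. /dempuhvuzitzunda/ → dembuhvuzitzunda.

dembuhvuzitzunda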